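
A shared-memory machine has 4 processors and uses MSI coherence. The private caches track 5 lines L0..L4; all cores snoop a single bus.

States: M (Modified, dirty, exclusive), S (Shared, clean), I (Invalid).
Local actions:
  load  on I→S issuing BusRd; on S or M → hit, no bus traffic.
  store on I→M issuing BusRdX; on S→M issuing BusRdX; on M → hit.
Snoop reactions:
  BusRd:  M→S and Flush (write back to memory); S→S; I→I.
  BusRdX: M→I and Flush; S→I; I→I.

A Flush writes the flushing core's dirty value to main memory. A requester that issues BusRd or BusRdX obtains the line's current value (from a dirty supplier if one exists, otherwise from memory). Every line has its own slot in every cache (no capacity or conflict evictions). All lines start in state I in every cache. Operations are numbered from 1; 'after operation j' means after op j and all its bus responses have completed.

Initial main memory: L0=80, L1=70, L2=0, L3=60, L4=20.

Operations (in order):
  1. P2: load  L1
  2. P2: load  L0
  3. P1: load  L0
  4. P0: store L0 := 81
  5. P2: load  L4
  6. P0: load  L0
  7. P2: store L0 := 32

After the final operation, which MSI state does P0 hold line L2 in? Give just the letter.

[1] P2: load  L1 | P0:I, P1:I, P2:S(70), P3:I | bus: BusRd
[2] P2: load  L0 | P0:I, P1:I, P2:S(80), P3:I | bus: BusRd
[3] P1: load  L0 | P0:I, P1:S(80), P2:S(80), P3:I | bus: BusRd
[4] P0: store L0 := 81 | P0:M(81), P1:I, P2:I, P3:I | bus: BusRdX
[5] P2: load  L4 | P0:I, P1:I, P2:S(20), P3:I | bus: BusRd
[6] P0: load  L0 | P0:M(81), P1:I, P2:I, P3:I | bus: none
[7] P2: store L0 := 32 | P0:I, P1:I, P2:M(32), P3:I | bus: BusRdX,Flush

state = I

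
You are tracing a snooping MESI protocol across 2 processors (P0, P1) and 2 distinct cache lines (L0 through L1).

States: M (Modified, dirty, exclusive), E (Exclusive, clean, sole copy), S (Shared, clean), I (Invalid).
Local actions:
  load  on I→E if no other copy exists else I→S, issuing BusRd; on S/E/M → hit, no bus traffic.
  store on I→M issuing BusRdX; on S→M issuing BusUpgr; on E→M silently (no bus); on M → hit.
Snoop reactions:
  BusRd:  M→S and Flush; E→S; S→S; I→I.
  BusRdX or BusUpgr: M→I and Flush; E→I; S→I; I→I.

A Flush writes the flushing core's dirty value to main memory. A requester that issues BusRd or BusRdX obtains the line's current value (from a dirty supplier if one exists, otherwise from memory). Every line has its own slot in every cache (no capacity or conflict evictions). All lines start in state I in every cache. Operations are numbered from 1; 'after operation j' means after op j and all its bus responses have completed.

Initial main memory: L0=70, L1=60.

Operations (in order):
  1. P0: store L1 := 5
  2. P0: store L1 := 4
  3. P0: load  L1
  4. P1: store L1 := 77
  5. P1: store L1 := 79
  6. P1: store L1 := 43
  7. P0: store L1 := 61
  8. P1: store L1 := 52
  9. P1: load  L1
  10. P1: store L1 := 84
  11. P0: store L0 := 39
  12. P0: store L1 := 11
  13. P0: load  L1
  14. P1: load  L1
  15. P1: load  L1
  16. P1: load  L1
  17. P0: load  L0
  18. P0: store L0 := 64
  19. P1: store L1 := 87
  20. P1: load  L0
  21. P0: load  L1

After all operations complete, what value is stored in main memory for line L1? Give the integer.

memory[L1] = 87

[1] P0: store L1 := 5 | P0:M(5), P1:I | bus: BusRdX
[2] P0: store L1 := 4 | P0:M(4), P1:I | bus: none
[3] P0: load  L1 | P0:M(4), P1:I | bus: none
[4] P1: store L1 := 77 | P0:I, P1:M(77) | bus: BusRdX,Flush
[5] P1: store L1 := 79 | P0:I, P1:M(79) | bus: none
[6] P1: store L1 := 43 | P0:I, P1:M(43) | bus: none
[7] P0: store L1 := 61 | P0:M(61), P1:I | bus: BusRdX,Flush
[8] P1: store L1 := 52 | P0:I, P1:M(52) | bus: BusRdX,Flush
[9] P1: load  L1 | P0:I, P1:M(52) | bus: none
[10] P1: store L1 := 84 | P0:I, P1:M(84) | bus: none
[11] P0: store L0 := 39 | P0:M(39), P1:I | bus: BusRdX
[12] P0: store L1 := 11 | P0:M(11), P1:I | bus: BusRdX,Flush
[13] P0: load  L1 | P0:M(11), P1:I | bus: none
[14] P1: load  L1 | P0:S(11), P1:S(11) | bus: BusRd,Flush
[15] P1: load  L1 | P0:S(11), P1:S(11) | bus: none
[16] P1: load  L1 | P0:S(11), P1:S(11) | bus: none
[17] P0: load  L0 | P0:M(39), P1:I | bus: none
[18] P0: store L0 := 64 | P0:M(64), P1:I | bus: none
[19] P1: store L1 := 87 | P0:I, P1:M(87) | bus: BusUpgr
[20] P1: load  L0 | P0:S(64), P1:S(64) | bus: BusRd,Flush
[21] P0: load  L1 | P0:S(87), P1:S(87) | bus: BusRd,Flush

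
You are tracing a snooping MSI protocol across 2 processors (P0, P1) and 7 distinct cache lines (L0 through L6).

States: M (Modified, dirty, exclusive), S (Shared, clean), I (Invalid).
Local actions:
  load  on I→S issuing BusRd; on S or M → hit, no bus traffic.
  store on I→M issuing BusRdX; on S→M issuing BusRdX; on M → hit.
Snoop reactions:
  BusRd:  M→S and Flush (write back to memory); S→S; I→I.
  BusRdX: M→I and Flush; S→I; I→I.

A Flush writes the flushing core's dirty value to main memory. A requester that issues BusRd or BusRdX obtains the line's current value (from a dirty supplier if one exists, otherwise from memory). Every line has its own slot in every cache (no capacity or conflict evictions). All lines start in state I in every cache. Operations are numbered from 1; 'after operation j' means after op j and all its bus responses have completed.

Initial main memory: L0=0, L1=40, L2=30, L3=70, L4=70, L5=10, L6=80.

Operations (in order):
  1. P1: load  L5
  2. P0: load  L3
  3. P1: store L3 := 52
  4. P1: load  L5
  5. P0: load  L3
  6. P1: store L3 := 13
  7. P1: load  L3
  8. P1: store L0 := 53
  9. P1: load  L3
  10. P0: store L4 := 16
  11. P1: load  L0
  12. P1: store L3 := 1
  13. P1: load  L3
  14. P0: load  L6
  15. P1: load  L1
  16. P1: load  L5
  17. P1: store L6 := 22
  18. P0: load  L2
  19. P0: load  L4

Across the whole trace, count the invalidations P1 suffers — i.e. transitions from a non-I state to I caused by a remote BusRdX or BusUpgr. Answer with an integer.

invalidations = 0

  op1 P1: load  L5 → I/S on L5; bus BusRd; mem=10
  op2 P0: load  L3 → S/I on L3; bus BusRd; mem=70
  op3 P1: store L3 := 52 → I/M on L3; bus BusRdX; mem=70
  op4 P1: load  L5 → I/S on L5; bus (none); mem=10
  op5 P0: load  L3 → S/S on L3; bus BusRd Flush; mem=52
  op6 P1: store L3 := 13 → I/M on L3; bus BusRdX; mem=52
  op7 P1: load  L3 → I/M on L3; bus (none); mem=52
  op8 P1: store L0 := 53 → I/M on L0; bus BusRdX; mem=0
  op9 P1: load  L3 → I/M on L3; bus (none); mem=52
  op10 P0: store L4 := 16 → M/I on L4; bus BusRdX; mem=70
  op11 P1: load  L0 → I/M on L0; bus (none); mem=0
  op12 P1: store L3 := 1 → I/M on L3; bus (none); mem=52
  op13 P1: load  L3 → I/M on L3; bus (none); mem=52
  op14 P0: load  L6 → S/I on L6; bus BusRd; mem=80
  op15 P1: load  L1 → I/S on L1; bus BusRd; mem=40
  op16 P1: load  L5 → I/S on L5; bus (none); mem=10
  op17 P1: store L6 := 22 → I/M on L6; bus BusRdX; mem=80
  op18 P0: load  L2 → S/I on L2; bus BusRd; mem=30
  op19 P0: load  L4 → M/I on L4; bus (none); mem=70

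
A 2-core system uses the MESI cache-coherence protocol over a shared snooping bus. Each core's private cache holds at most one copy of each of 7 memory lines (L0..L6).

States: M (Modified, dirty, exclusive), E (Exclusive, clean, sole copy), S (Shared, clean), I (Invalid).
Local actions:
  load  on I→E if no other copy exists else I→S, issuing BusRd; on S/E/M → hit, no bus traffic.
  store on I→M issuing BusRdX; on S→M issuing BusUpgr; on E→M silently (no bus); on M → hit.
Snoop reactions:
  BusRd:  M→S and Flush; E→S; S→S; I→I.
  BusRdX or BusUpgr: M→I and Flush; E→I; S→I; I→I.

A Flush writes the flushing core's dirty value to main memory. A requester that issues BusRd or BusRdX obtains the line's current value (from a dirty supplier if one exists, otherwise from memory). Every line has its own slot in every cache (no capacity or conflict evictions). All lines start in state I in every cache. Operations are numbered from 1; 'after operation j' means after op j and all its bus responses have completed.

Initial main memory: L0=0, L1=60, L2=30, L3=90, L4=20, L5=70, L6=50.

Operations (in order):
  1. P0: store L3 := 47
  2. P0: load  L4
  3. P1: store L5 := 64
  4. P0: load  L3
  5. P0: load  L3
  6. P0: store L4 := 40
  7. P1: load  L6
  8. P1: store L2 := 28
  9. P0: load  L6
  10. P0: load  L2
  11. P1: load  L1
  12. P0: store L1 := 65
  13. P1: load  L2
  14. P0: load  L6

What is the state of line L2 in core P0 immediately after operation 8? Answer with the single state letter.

state = I

step 1: P0: store L3 := 47  ⟶  MI  (L3)  txn=BusRdX  M[L3]=90
step 2: P0: load  L4  ⟶  EI  (L4)  txn=BusRd  M[L4]=20
step 3: P1: store L5 := 64  ⟶  IM  (L5)  txn=BusRdX  M[L5]=70
step 4: P0: load  L3  ⟶  MI  (L3)  txn=∅  M[L3]=90
step 5: P0: load  L3  ⟶  MI  (L3)  txn=∅  M[L3]=90
step 6: P0: store L4 := 40  ⟶  MI  (L4)  txn=∅  M[L4]=20
step 7: P1: load  L6  ⟶  IE  (L6)  txn=BusRd  M[L6]=50
step 8: P1: store L2 := 28  ⟶  IM  (L2)  txn=BusRdX  M[L2]=30
step 9: P0: load  L6  ⟶  SS  (L6)  txn=BusRd  M[L6]=50
step 10: P0: load  L2  ⟶  SS  (L2)  txn=BusRd+Flush  M[L2]=28
step 11: P1: load  L1  ⟶  IE  (L1)  txn=BusRd  M[L1]=60
step 12: P0: store L1 := 65  ⟶  MI  (L1)  txn=BusRdX  M[L1]=60
step 13: P1: load  L2  ⟶  SS  (L2)  txn=∅  M[L2]=28
step 14: P0: load  L6  ⟶  SS  (L6)  txn=∅  M[L6]=50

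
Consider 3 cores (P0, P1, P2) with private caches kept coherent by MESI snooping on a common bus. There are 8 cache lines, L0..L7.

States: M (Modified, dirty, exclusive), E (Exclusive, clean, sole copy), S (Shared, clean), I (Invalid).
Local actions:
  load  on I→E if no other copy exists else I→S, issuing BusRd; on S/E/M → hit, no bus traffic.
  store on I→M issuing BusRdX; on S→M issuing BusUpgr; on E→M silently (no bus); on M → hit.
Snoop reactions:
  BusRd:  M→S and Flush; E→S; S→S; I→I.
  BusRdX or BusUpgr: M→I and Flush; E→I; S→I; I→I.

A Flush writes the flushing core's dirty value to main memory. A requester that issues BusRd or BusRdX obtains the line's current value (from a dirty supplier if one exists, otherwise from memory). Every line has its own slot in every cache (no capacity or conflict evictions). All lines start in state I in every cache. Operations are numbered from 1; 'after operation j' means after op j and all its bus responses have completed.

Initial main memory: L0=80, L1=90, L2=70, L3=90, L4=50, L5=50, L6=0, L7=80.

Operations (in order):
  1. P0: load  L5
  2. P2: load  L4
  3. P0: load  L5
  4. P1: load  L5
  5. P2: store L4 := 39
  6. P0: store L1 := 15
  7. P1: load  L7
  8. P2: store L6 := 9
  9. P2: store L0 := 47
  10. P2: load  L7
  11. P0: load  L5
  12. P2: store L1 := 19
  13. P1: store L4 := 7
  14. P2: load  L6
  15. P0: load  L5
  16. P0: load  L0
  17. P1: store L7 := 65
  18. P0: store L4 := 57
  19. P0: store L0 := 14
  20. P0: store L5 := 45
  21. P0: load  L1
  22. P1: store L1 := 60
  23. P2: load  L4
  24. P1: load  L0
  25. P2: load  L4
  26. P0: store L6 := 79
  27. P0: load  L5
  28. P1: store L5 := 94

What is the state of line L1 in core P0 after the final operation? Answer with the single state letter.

step 1: P0: load  L5  ⟶  EII  (L5)  txn=BusRd  M[L5]=50
step 2: P2: load  L4  ⟶  IIE  (L4)  txn=BusRd  M[L4]=50
step 3: P0: load  L5  ⟶  EII  (L5)  txn=∅  M[L5]=50
step 4: P1: load  L5  ⟶  SSI  (L5)  txn=BusRd  M[L5]=50
step 5: P2: store L4 := 39  ⟶  IIM  (L4)  txn=∅  M[L4]=50
step 6: P0: store L1 := 15  ⟶  MII  (L1)  txn=BusRdX  M[L1]=90
step 7: P1: load  L7  ⟶  IEI  (L7)  txn=BusRd  M[L7]=80
step 8: P2: store L6 := 9  ⟶  IIM  (L6)  txn=BusRdX  M[L6]=0
step 9: P2: store L0 := 47  ⟶  IIM  (L0)  txn=BusRdX  M[L0]=80
step 10: P2: load  L7  ⟶  ISS  (L7)  txn=BusRd  M[L7]=80
step 11: P0: load  L5  ⟶  SSI  (L5)  txn=∅  M[L5]=50
step 12: P2: store L1 := 19  ⟶  IIM  (L1)  txn=BusRdX+Flush  M[L1]=15
step 13: P1: store L4 := 7  ⟶  IMI  (L4)  txn=BusRdX+Flush  M[L4]=39
step 14: P2: load  L6  ⟶  IIM  (L6)  txn=∅  M[L6]=0
step 15: P0: load  L5  ⟶  SSI  (L5)  txn=∅  M[L5]=50
step 16: P0: load  L0  ⟶  SIS  (L0)  txn=BusRd+Flush  M[L0]=47
step 17: P1: store L7 := 65  ⟶  IMI  (L7)  txn=BusUpgr  M[L7]=80
step 18: P0: store L4 := 57  ⟶  MII  (L4)  txn=BusRdX+Flush  M[L4]=7
step 19: P0: store L0 := 14  ⟶  MII  (L0)  txn=BusUpgr  M[L0]=47
step 20: P0: store L5 := 45  ⟶  MII  (L5)  txn=BusUpgr  M[L5]=50
step 21: P0: load  L1  ⟶  SIS  (L1)  txn=BusRd+Flush  M[L1]=19
step 22: P1: store L1 := 60  ⟶  IMI  (L1)  txn=BusRdX  M[L1]=19
step 23: P2: load  L4  ⟶  SIS  (L4)  txn=BusRd+Flush  M[L4]=57
step 24: P1: load  L0  ⟶  SSI  (L0)  txn=BusRd+Flush  M[L0]=14
step 25: P2: load  L4  ⟶  SIS  (L4)  txn=∅  M[L4]=57
step 26: P0: store L6 := 79  ⟶  MII  (L6)  txn=BusRdX+Flush  M[L6]=9
step 27: P0: load  L5  ⟶  MII  (L5)  txn=∅  M[L5]=50
step 28: P1: store L5 := 94  ⟶  IMI  (L5)  txn=BusRdX+Flush  M[L5]=45

state = I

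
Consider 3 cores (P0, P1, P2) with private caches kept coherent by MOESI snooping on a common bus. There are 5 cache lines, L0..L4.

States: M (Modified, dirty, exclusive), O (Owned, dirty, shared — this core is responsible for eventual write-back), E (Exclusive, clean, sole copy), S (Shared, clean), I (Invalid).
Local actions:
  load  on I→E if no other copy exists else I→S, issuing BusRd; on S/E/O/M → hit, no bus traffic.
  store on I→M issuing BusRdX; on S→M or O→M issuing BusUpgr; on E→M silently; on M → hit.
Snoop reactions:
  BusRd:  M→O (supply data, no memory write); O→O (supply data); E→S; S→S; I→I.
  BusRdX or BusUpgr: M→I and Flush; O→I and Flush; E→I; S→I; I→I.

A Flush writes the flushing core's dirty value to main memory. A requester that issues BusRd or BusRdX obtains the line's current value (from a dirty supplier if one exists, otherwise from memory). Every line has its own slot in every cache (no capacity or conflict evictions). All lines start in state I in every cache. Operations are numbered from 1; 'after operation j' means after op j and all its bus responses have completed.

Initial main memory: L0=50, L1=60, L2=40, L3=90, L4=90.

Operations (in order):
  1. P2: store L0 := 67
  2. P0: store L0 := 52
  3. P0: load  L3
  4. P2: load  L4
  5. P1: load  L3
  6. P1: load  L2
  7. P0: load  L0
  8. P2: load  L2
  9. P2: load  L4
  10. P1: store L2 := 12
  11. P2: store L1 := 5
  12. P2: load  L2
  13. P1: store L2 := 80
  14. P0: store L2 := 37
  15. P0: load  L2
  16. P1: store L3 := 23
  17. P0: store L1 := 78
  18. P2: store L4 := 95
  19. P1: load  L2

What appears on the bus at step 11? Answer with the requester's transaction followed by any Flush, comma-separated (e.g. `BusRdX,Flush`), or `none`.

[1] P2: store L0 := 67 | P0:I, P1:I, P2:M(67) | bus: BusRdX
[2] P0: store L0 := 52 | P0:M(52), P1:I, P2:I | bus: BusRdX,Flush
[3] P0: load  L3 | P0:E(90), P1:I, P2:I | bus: BusRd
[4] P2: load  L4 | P0:I, P1:I, P2:E(90) | bus: BusRd
[5] P1: load  L3 | P0:S(90), P1:S(90), P2:I | bus: BusRd
[6] P1: load  L2 | P0:I, P1:E(40), P2:I | bus: BusRd
[7] P0: load  L0 | P0:M(52), P1:I, P2:I | bus: none
[8] P2: load  L2 | P0:I, P1:S(40), P2:S(40) | bus: BusRd
[9] P2: load  L4 | P0:I, P1:I, P2:E(90) | bus: none
[10] P1: store L2 := 12 | P0:I, P1:M(12), P2:I | bus: BusUpgr
[11] P2: store L1 := 5 | P0:I, P1:I, P2:M(5) | bus: BusRdX
[12] P2: load  L2 | P0:I, P1:O(12), P2:S(12) | bus: BusRd
[13] P1: store L2 := 80 | P0:I, P1:M(80), P2:I | bus: BusUpgr
[14] P0: store L2 := 37 | P0:M(37), P1:I, P2:I | bus: BusRdX,Flush
[15] P0: load  L2 | P0:M(37), P1:I, P2:I | bus: none
[16] P1: store L3 := 23 | P0:I, P1:M(23), P2:I | bus: BusUpgr
[17] P0: store L1 := 78 | P0:M(78), P1:I, P2:I | bus: BusRdX,Flush
[18] P2: store L4 := 95 | P0:I, P1:I, P2:M(95) | bus: none
[19] P1: load  L2 | P0:O(37), P1:S(37), P2:I | bus: BusRd

bus = BusRdX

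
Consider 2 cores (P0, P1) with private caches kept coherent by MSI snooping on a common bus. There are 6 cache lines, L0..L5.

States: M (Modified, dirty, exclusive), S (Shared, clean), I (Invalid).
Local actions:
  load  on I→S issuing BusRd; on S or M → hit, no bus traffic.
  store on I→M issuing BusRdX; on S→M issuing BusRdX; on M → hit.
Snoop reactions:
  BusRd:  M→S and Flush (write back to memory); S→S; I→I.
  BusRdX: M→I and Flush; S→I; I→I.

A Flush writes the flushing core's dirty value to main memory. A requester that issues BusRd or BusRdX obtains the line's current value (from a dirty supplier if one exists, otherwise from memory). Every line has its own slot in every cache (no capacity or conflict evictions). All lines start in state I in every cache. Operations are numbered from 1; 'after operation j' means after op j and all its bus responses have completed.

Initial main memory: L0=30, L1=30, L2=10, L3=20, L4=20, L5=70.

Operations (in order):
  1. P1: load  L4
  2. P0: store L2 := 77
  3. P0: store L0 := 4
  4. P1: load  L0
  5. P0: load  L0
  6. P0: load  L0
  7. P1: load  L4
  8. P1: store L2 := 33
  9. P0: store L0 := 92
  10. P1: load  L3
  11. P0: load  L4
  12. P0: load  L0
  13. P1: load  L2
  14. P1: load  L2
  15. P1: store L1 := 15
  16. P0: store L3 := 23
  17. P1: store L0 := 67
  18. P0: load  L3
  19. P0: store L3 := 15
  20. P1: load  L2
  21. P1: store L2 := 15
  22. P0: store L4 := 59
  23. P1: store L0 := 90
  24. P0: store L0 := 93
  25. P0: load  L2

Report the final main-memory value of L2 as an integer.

memory[L2] = 15

step 1: P1: load  L4  ⟶  IS  (L4)  txn=BusRd  M[L4]=20
step 2: P0: store L2 := 77  ⟶  MI  (L2)  txn=BusRdX  M[L2]=10
step 3: P0: store L0 := 4  ⟶  MI  (L0)  txn=BusRdX  M[L0]=30
step 4: P1: load  L0  ⟶  SS  (L0)  txn=BusRd+Flush  M[L0]=4
step 5: P0: load  L0  ⟶  SS  (L0)  txn=∅  M[L0]=4
step 6: P0: load  L0  ⟶  SS  (L0)  txn=∅  M[L0]=4
step 7: P1: load  L4  ⟶  IS  (L4)  txn=∅  M[L4]=20
step 8: P1: store L2 := 33  ⟶  IM  (L2)  txn=BusRdX+Flush  M[L2]=77
step 9: P0: store L0 := 92  ⟶  MI  (L0)  txn=BusRdX  M[L0]=4
step 10: P1: load  L3  ⟶  IS  (L3)  txn=BusRd  M[L3]=20
step 11: P0: load  L4  ⟶  SS  (L4)  txn=BusRd  M[L4]=20
step 12: P0: load  L0  ⟶  MI  (L0)  txn=∅  M[L0]=4
step 13: P1: load  L2  ⟶  IM  (L2)  txn=∅  M[L2]=77
step 14: P1: load  L2  ⟶  IM  (L2)  txn=∅  M[L2]=77
step 15: P1: store L1 := 15  ⟶  IM  (L1)  txn=BusRdX  M[L1]=30
step 16: P0: store L3 := 23  ⟶  MI  (L3)  txn=BusRdX  M[L3]=20
step 17: P1: store L0 := 67  ⟶  IM  (L0)  txn=BusRdX+Flush  M[L0]=92
step 18: P0: load  L3  ⟶  MI  (L3)  txn=∅  M[L3]=20
step 19: P0: store L3 := 15  ⟶  MI  (L3)  txn=∅  M[L3]=20
step 20: P1: load  L2  ⟶  IM  (L2)  txn=∅  M[L2]=77
step 21: P1: store L2 := 15  ⟶  IM  (L2)  txn=∅  M[L2]=77
step 22: P0: store L4 := 59  ⟶  MI  (L4)  txn=BusRdX  M[L4]=20
step 23: P1: store L0 := 90  ⟶  IM  (L0)  txn=∅  M[L0]=92
step 24: P0: store L0 := 93  ⟶  MI  (L0)  txn=BusRdX+Flush  M[L0]=90
step 25: P0: load  L2  ⟶  SS  (L2)  txn=BusRd+Flush  M[L2]=15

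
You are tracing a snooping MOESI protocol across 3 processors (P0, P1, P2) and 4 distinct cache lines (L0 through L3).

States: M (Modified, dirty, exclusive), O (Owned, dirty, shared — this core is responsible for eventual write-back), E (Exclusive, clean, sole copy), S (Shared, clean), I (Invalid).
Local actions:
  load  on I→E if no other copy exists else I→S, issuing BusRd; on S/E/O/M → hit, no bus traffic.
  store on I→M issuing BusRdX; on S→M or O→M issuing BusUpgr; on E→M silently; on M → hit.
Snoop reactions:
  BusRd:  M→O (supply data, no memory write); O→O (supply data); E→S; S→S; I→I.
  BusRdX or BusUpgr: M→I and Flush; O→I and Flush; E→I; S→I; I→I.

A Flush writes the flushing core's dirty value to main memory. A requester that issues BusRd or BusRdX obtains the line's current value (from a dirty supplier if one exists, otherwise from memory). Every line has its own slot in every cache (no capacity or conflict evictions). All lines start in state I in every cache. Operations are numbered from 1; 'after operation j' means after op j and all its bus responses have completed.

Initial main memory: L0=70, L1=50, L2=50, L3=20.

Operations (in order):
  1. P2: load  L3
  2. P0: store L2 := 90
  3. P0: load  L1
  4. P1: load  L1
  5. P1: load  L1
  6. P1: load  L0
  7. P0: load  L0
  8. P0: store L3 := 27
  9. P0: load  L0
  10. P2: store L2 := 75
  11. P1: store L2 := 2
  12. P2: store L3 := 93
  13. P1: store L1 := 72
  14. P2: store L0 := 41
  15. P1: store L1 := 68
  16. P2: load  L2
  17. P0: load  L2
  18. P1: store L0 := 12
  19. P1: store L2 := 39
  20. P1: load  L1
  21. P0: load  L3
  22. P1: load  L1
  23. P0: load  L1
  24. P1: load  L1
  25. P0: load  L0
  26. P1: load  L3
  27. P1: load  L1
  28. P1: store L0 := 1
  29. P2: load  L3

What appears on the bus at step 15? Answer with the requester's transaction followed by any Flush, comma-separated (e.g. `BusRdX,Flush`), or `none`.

1. P2: load  L3  bus=[BusRd]  L3: P0=I P1=I P2=E  mem[L3]=20
2. P0: store L2 := 90  bus=[BusRdX]  L2: P0=M P1=I P2=I  mem[L2]=50
3. P0: load  L1  bus=[BusRd]  L1: P0=E P1=I P2=I  mem[L1]=50
4. P1: load  L1  bus=[BusRd]  L1: P0=S P1=S P2=I  mem[L1]=50
5. P1: load  L1  bus=[-]  L1: P0=S P1=S P2=I  mem[L1]=50
6. P1: load  L0  bus=[BusRd]  L0: P0=I P1=E P2=I  mem[L0]=70
7. P0: load  L0  bus=[BusRd]  L0: P0=S P1=S P2=I  mem[L0]=70
8. P0: store L3 := 27  bus=[BusRdX]  L3: P0=M P1=I P2=I  mem[L3]=20
9. P0: load  L0  bus=[-]  L0: P0=S P1=S P2=I  mem[L0]=70
10. P2: store L2 := 75  bus=[BusRdX,Flush]  L2: P0=I P1=I P2=M  mem[L2]=90
11. P1: store L2 := 2  bus=[BusRdX,Flush]  L2: P0=I P1=M P2=I  mem[L2]=75
12. P2: store L3 := 93  bus=[BusRdX,Flush]  L3: P0=I P1=I P2=M  mem[L3]=27
13. P1: store L1 := 72  bus=[BusUpgr]  L1: P0=I P1=M P2=I  mem[L1]=50
14. P2: store L0 := 41  bus=[BusRdX]  L0: P0=I P1=I P2=M  mem[L0]=70
15. P1: store L1 := 68  bus=[-]  L1: P0=I P1=M P2=I  mem[L1]=50
16. P2: load  L2  bus=[BusRd]  L2: P0=I P1=O P2=S  mem[L2]=75
17. P0: load  L2  bus=[BusRd]  L2: P0=S P1=O P2=S  mem[L2]=75
18. P1: store L0 := 12  bus=[BusRdX,Flush]  L0: P0=I P1=M P2=I  mem[L0]=41
19. P1: store L2 := 39  bus=[BusUpgr]  L2: P0=I P1=M P2=I  mem[L2]=75
20. P1: load  L1  bus=[-]  L1: P0=I P1=M P2=I  mem[L1]=50
21. P0: load  L3  bus=[BusRd]  L3: P0=S P1=I P2=O  mem[L3]=27
22. P1: load  L1  bus=[-]  L1: P0=I P1=M P2=I  mem[L1]=50
23. P0: load  L1  bus=[BusRd]  L1: P0=S P1=O P2=I  mem[L1]=50
24. P1: load  L1  bus=[-]  L1: P0=S P1=O P2=I  mem[L1]=50
25. P0: load  L0  bus=[BusRd]  L0: P0=S P1=O P2=I  mem[L0]=41
26. P1: load  L3  bus=[BusRd]  L3: P0=S P1=S P2=O  mem[L3]=27
27. P1: load  L1  bus=[-]  L1: P0=S P1=O P2=I  mem[L1]=50
28. P1: store L0 := 1  bus=[BusUpgr]  L0: P0=I P1=M P2=I  mem[L0]=41
29. P2: load  L3  bus=[-]  L3: P0=S P1=S P2=O  mem[L3]=27

bus = none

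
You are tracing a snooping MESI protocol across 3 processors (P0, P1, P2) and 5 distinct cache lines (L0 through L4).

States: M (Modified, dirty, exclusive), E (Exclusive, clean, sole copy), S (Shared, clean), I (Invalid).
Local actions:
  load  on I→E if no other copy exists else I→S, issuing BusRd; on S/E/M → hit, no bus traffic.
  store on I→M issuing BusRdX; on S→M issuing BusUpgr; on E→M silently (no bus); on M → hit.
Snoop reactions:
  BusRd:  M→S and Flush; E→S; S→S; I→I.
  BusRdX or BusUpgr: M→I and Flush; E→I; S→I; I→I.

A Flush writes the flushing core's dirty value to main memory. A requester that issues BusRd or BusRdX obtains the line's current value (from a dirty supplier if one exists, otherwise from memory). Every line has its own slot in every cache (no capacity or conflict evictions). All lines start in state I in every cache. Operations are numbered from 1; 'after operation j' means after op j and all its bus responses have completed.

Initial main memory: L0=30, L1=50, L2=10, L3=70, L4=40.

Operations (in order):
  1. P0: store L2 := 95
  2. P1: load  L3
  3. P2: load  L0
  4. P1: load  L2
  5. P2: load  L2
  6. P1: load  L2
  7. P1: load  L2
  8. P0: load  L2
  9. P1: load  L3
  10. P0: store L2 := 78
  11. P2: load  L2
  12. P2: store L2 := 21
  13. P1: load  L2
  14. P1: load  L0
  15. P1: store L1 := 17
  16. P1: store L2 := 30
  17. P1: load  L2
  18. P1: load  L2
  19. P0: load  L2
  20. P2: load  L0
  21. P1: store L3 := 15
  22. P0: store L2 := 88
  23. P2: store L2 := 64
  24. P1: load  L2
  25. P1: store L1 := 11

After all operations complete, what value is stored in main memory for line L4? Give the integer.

  op1 P0: store L2 := 95 → M/I/I on L2; bus BusRdX; mem=10
  op2 P1: load  L3 → I/E/I on L3; bus BusRd; mem=70
  op3 P2: load  L0 → I/I/E on L0; bus BusRd; mem=30
  op4 P1: load  L2 → S/S/I on L2; bus BusRd Flush; mem=95
  op5 P2: load  L2 → S/S/S on L2; bus BusRd; mem=95
  op6 P1: load  L2 → S/S/S on L2; bus (none); mem=95
  op7 P1: load  L2 → S/S/S on L2; bus (none); mem=95
  op8 P0: load  L2 → S/S/S on L2; bus (none); mem=95
  op9 P1: load  L3 → I/E/I on L3; bus (none); mem=70
  op10 P0: store L2 := 78 → M/I/I on L2; bus BusUpgr; mem=95
  op11 P2: load  L2 → S/I/S on L2; bus BusRd Flush; mem=78
  op12 P2: store L2 := 21 → I/I/M on L2; bus BusUpgr; mem=78
  op13 P1: load  L2 → I/S/S on L2; bus BusRd Flush; mem=21
  op14 P1: load  L0 → I/S/S on L0; bus BusRd; mem=30
  op15 P1: store L1 := 17 → I/M/I on L1; bus BusRdX; mem=50
  op16 P1: store L2 := 30 → I/M/I on L2; bus BusUpgr; mem=21
  op17 P1: load  L2 → I/M/I on L2; bus (none); mem=21
  op18 P1: load  L2 → I/M/I on L2; bus (none); mem=21
  op19 P0: load  L2 → S/S/I on L2; bus BusRd Flush; mem=30
  op20 P2: load  L0 → I/S/S on L0; bus (none); mem=30
  op21 P1: store L3 := 15 → I/M/I on L3; bus (none); mem=70
  op22 P0: store L2 := 88 → M/I/I on L2; bus BusUpgr; mem=30
  op23 P2: store L2 := 64 → I/I/M on L2; bus BusRdX Flush; mem=88
  op24 P1: load  L2 → I/S/S on L2; bus BusRd Flush; mem=64
  op25 P1: store L1 := 11 → I/M/I on L1; bus (none); mem=50

memory[L4] = 40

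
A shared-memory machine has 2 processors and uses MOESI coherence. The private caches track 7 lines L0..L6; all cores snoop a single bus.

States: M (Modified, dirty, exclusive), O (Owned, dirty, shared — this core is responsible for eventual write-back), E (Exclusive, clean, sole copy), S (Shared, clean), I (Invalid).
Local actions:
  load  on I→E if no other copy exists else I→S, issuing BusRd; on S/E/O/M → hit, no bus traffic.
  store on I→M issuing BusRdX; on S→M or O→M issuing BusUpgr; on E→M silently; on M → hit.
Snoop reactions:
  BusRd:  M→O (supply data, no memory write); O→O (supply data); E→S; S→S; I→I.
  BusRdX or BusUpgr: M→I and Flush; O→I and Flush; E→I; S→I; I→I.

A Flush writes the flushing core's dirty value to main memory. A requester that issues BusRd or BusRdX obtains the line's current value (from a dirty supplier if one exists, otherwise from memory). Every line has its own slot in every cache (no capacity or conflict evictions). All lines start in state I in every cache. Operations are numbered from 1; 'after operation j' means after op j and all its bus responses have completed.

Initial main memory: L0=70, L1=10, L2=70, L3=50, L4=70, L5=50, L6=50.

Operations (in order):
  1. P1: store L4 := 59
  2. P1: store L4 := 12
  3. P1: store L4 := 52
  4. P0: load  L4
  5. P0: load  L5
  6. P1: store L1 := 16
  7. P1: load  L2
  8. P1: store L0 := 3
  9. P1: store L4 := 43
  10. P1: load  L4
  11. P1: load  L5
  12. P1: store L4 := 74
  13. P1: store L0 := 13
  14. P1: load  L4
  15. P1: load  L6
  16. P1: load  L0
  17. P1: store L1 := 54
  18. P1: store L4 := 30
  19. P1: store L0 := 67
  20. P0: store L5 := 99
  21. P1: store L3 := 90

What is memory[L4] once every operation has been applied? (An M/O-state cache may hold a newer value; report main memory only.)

[1] P1: store L4 := 59 | P0:I, P1:M(59) | bus: BusRdX
[2] P1: store L4 := 12 | P0:I, P1:M(12) | bus: none
[3] P1: store L4 := 52 | P0:I, P1:M(52) | bus: none
[4] P0: load  L4 | P0:S(52), P1:O(52) | bus: BusRd
[5] P0: load  L5 | P0:E(50), P1:I | bus: BusRd
[6] P1: store L1 := 16 | P0:I, P1:M(16) | bus: BusRdX
[7] P1: load  L2 | P0:I, P1:E(70) | bus: BusRd
[8] P1: store L0 := 3 | P0:I, P1:M(3) | bus: BusRdX
[9] P1: store L4 := 43 | P0:I, P1:M(43) | bus: BusUpgr
[10] P1: load  L4 | P0:I, P1:M(43) | bus: none
[11] P1: load  L5 | P0:S(50), P1:S(50) | bus: BusRd
[12] P1: store L4 := 74 | P0:I, P1:M(74) | bus: none
[13] P1: store L0 := 13 | P0:I, P1:M(13) | bus: none
[14] P1: load  L4 | P0:I, P1:M(74) | bus: none
[15] P1: load  L6 | P0:I, P1:E(50) | bus: BusRd
[16] P1: load  L0 | P0:I, P1:M(13) | bus: none
[17] P1: store L1 := 54 | P0:I, P1:M(54) | bus: none
[18] P1: store L4 := 30 | P0:I, P1:M(30) | bus: none
[19] P1: store L0 := 67 | P0:I, P1:M(67) | bus: none
[20] P0: store L5 := 99 | P0:M(99), P1:I | bus: BusUpgr
[21] P1: store L3 := 90 | P0:I, P1:M(90) | bus: BusRdX

memory[L4] = 70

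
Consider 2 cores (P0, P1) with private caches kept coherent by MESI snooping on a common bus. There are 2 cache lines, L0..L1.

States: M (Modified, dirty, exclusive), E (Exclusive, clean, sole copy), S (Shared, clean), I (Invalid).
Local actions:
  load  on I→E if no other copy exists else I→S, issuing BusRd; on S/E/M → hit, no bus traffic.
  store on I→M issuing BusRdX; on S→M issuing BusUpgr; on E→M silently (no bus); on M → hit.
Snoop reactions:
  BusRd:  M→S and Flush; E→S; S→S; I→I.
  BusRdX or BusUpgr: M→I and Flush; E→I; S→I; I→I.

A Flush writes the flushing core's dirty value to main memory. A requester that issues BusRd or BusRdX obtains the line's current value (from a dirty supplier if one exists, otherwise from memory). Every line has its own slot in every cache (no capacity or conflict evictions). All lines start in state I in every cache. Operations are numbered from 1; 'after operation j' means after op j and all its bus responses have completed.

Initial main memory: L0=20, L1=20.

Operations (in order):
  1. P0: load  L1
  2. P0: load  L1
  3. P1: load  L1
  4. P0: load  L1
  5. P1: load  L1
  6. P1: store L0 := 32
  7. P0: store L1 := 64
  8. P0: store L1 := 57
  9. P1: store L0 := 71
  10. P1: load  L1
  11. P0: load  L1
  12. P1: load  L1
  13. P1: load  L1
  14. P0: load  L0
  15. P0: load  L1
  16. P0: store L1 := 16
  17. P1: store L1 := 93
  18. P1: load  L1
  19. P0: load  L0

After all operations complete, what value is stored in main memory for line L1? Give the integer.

memory[L1] = 16

step 1: P0: load  L1  ⟶  EI  (L1)  txn=BusRd  M[L1]=20
step 2: P0: load  L1  ⟶  EI  (L1)  txn=∅  M[L1]=20
step 3: P1: load  L1  ⟶  SS  (L1)  txn=BusRd  M[L1]=20
step 4: P0: load  L1  ⟶  SS  (L1)  txn=∅  M[L1]=20
step 5: P1: load  L1  ⟶  SS  (L1)  txn=∅  M[L1]=20
step 6: P1: store L0 := 32  ⟶  IM  (L0)  txn=BusRdX  M[L0]=20
step 7: P0: store L1 := 64  ⟶  MI  (L1)  txn=BusUpgr  M[L1]=20
step 8: P0: store L1 := 57  ⟶  MI  (L1)  txn=∅  M[L1]=20
step 9: P1: store L0 := 71  ⟶  IM  (L0)  txn=∅  M[L0]=20
step 10: P1: load  L1  ⟶  SS  (L1)  txn=BusRd+Flush  M[L1]=57
step 11: P0: load  L1  ⟶  SS  (L1)  txn=∅  M[L1]=57
step 12: P1: load  L1  ⟶  SS  (L1)  txn=∅  M[L1]=57
step 13: P1: load  L1  ⟶  SS  (L1)  txn=∅  M[L1]=57
step 14: P0: load  L0  ⟶  SS  (L0)  txn=BusRd+Flush  M[L0]=71
step 15: P0: load  L1  ⟶  SS  (L1)  txn=∅  M[L1]=57
step 16: P0: store L1 := 16  ⟶  MI  (L1)  txn=BusUpgr  M[L1]=57
step 17: P1: store L1 := 93  ⟶  IM  (L1)  txn=BusRdX+Flush  M[L1]=16
step 18: P1: load  L1  ⟶  IM  (L1)  txn=∅  M[L1]=16
step 19: P0: load  L0  ⟶  SS  (L0)  txn=∅  M[L0]=71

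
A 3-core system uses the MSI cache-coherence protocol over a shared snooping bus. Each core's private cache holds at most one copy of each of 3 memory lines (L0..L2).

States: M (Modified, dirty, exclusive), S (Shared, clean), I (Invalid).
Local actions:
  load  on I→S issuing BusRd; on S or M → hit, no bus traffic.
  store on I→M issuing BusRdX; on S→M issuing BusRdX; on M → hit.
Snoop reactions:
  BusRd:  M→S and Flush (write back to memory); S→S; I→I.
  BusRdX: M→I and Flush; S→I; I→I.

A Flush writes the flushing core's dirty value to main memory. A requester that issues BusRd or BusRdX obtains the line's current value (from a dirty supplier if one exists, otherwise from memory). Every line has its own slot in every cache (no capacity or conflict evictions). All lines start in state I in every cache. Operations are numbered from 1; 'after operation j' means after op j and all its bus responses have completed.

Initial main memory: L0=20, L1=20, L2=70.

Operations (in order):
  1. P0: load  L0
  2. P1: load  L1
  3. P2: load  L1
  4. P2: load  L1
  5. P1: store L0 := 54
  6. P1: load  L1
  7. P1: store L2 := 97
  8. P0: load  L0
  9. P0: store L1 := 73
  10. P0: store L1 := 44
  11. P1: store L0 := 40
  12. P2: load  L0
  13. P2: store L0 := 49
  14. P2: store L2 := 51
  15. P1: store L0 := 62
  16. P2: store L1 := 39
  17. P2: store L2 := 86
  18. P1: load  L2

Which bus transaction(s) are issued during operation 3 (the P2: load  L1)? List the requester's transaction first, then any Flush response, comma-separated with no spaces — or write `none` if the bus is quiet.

bus = BusRd

1. P0: load  L0  bus=[BusRd]  L0: P0=S P1=I P2=I  mem[L0]=20
2. P1: load  L1  bus=[BusRd]  L1: P0=I P1=S P2=I  mem[L1]=20
3. P2: load  L1  bus=[BusRd]  L1: P0=I P1=S P2=S  mem[L1]=20
4. P2: load  L1  bus=[-]  L1: P0=I P1=S P2=S  mem[L1]=20
5. P1: store L0 := 54  bus=[BusRdX]  L0: P0=I P1=M P2=I  mem[L0]=20
6. P1: load  L1  bus=[-]  L1: P0=I P1=S P2=S  mem[L1]=20
7. P1: store L2 := 97  bus=[BusRdX]  L2: P0=I P1=M P2=I  mem[L2]=70
8. P0: load  L0  bus=[BusRd,Flush]  L0: P0=S P1=S P2=I  mem[L0]=54
9. P0: store L1 := 73  bus=[BusRdX]  L1: P0=M P1=I P2=I  mem[L1]=20
10. P0: store L1 := 44  bus=[-]  L1: P0=M P1=I P2=I  mem[L1]=20
11. P1: store L0 := 40  bus=[BusRdX]  L0: P0=I P1=M P2=I  mem[L0]=54
12. P2: load  L0  bus=[BusRd,Flush]  L0: P0=I P1=S P2=S  mem[L0]=40
13. P2: store L0 := 49  bus=[BusRdX]  L0: P0=I P1=I P2=M  mem[L0]=40
14. P2: store L2 := 51  bus=[BusRdX,Flush]  L2: P0=I P1=I P2=M  mem[L2]=97
15. P1: store L0 := 62  bus=[BusRdX,Flush]  L0: P0=I P1=M P2=I  mem[L0]=49
16. P2: store L1 := 39  bus=[BusRdX,Flush]  L1: P0=I P1=I P2=M  mem[L1]=44
17. P2: store L2 := 86  bus=[-]  L2: P0=I P1=I P2=M  mem[L2]=97
18. P1: load  L2  bus=[BusRd,Flush]  L2: P0=I P1=S P2=S  mem[L2]=86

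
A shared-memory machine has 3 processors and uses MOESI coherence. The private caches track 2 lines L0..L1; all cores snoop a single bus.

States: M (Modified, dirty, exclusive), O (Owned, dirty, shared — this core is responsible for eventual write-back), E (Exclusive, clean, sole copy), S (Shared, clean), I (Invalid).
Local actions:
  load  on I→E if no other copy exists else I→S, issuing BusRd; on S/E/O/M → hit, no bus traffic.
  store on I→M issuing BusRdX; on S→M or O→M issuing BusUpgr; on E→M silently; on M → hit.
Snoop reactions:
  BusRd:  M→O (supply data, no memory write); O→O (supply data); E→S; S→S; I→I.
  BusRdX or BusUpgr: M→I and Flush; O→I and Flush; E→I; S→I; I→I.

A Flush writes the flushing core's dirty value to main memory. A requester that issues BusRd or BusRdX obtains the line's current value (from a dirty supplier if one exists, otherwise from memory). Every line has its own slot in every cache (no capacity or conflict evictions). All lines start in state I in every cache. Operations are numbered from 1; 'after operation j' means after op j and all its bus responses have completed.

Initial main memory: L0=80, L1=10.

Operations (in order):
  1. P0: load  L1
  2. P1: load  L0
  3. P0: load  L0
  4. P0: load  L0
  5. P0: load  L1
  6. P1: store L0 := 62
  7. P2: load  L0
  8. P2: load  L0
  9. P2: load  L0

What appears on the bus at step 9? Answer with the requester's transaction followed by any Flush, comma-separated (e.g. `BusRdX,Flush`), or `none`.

bus = none

[1] P0: load  L1 | P0:E(10), P1:I, P2:I | bus: BusRd
[2] P1: load  L0 | P0:I, P1:E(80), P2:I | bus: BusRd
[3] P0: load  L0 | P0:S(80), P1:S(80), P2:I | bus: BusRd
[4] P0: load  L0 | P0:S(80), P1:S(80), P2:I | bus: none
[5] P0: load  L1 | P0:E(10), P1:I, P2:I | bus: none
[6] P1: store L0 := 62 | P0:I, P1:M(62), P2:I | bus: BusUpgr
[7] P2: load  L0 | P0:I, P1:O(62), P2:S(62) | bus: BusRd
[8] P2: load  L0 | P0:I, P1:O(62), P2:S(62) | bus: none
[9] P2: load  L0 | P0:I, P1:O(62), P2:S(62) | bus: none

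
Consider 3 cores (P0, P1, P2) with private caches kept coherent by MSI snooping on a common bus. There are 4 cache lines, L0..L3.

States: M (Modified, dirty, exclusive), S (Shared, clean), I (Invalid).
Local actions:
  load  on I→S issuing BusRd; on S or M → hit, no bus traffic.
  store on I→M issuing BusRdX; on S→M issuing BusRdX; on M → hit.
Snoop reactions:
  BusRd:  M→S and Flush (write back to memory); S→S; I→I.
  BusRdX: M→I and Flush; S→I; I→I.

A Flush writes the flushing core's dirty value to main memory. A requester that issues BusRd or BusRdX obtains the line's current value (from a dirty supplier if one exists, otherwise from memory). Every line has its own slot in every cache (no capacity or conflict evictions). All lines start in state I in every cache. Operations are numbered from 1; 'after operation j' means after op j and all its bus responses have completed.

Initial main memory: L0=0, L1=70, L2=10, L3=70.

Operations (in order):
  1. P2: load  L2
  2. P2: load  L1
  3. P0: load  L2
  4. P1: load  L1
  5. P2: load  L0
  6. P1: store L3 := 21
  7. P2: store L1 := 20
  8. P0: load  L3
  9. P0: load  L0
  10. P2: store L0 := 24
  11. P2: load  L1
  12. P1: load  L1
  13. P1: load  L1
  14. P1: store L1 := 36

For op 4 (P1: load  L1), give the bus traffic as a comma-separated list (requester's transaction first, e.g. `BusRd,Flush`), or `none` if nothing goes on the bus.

bus = BusRd

[1] P2: load  L2 | P0:I, P1:I, P2:S(10) | bus: BusRd
[2] P2: load  L1 | P0:I, P1:I, P2:S(70) | bus: BusRd
[3] P0: load  L2 | P0:S(10), P1:I, P2:S(10) | bus: BusRd
[4] P1: load  L1 | P0:I, P1:S(70), P2:S(70) | bus: BusRd
[5] P2: load  L0 | P0:I, P1:I, P2:S(0) | bus: BusRd
[6] P1: store L3 := 21 | P0:I, P1:M(21), P2:I | bus: BusRdX
[7] P2: store L1 := 20 | P0:I, P1:I, P2:M(20) | bus: BusRdX
[8] P0: load  L3 | P0:S(21), P1:S(21), P2:I | bus: BusRd,Flush
[9] P0: load  L0 | P0:S(0), P1:I, P2:S(0) | bus: BusRd
[10] P2: store L0 := 24 | P0:I, P1:I, P2:M(24) | bus: BusRdX
[11] P2: load  L1 | P0:I, P1:I, P2:M(20) | bus: none
[12] P1: load  L1 | P0:I, P1:S(20), P2:S(20) | bus: BusRd,Flush
[13] P1: load  L1 | P0:I, P1:S(20), P2:S(20) | bus: none
[14] P1: store L1 := 36 | P0:I, P1:M(36), P2:I | bus: BusRdX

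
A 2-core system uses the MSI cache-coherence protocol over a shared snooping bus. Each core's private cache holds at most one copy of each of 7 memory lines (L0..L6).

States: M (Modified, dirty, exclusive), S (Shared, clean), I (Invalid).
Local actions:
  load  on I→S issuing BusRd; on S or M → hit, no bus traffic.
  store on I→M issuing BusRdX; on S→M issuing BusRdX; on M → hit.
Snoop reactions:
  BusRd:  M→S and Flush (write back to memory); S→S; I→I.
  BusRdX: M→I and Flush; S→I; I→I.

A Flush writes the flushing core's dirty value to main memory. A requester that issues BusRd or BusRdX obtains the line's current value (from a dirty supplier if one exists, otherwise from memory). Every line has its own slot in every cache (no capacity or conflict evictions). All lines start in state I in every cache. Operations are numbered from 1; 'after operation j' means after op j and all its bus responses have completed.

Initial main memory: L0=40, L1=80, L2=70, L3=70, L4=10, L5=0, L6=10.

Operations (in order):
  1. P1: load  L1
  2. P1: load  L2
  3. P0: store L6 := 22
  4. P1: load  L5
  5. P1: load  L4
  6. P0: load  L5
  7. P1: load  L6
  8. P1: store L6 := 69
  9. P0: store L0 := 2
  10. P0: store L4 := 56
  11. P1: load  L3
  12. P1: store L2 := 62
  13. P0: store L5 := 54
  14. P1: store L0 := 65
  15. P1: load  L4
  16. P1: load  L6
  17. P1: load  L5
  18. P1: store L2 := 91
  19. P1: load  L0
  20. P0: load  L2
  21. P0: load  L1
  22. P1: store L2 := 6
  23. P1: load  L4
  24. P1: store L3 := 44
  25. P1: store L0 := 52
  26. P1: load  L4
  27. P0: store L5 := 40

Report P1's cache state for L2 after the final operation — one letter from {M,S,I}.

state = M

[1] P1: load  L1 | P0:I, P1:S(80) | bus: BusRd
[2] P1: load  L2 | P0:I, P1:S(70) | bus: BusRd
[3] P0: store L6 := 22 | P0:M(22), P1:I | bus: BusRdX
[4] P1: load  L5 | P0:I, P1:S(0) | bus: BusRd
[5] P1: load  L4 | P0:I, P1:S(10) | bus: BusRd
[6] P0: load  L5 | P0:S(0), P1:S(0) | bus: BusRd
[7] P1: load  L6 | P0:S(22), P1:S(22) | bus: BusRd,Flush
[8] P1: store L6 := 69 | P0:I, P1:M(69) | bus: BusRdX
[9] P0: store L0 := 2 | P0:M(2), P1:I | bus: BusRdX
[10] P0: store L4 := 56 | P0:M(56), P1:I | bus: BusRdX
[11] P1: load  L3 | P0:I, P1:S(70) | bus: BusRd
[12] P1: store L2 := 62 | P0:I, P1:M(62) | bus: BusRdX
[13] P0: store L5 := 54 | P0:M(54), P1:I | bus: BusRdX
[14] P1: store L0 := 65 | P0:I, P1:M(65) | bus: BusRdX,Flush
[15] P1: load  L4 | P0:S(56), P1:S(56) | bus: BusRd,Flush
[16] P1: load  L6 | P0:I, P1:M(69) | bus: none
[17] P1: load  L5 | P0:S(54), P1:S(54) | bus: BusRd,Flush
[18] P1: store L2 := 91 | P0:I, P1:M(91) | bus: none
[19] P1: load  L0 | P0:I, P1:M(65) | bus: none
[20] P0: load  L2 | P0:S(91), P1:S(91) | bus: BusRd,Flush
[21] P0: load  L1 | P0:S(80), P1:S(80) | bus: BusRd
[22] P1: store L2 := 6 | P0:I, P1:M(6) | bus: BusRdX
[23] P1: load  L4 | P0:S(56), P1:S(56) | bus: none
[24] P1: store L3 := 44 | P0:I, P1:M(44) | bus: BusRdX
[25] P1: store L0 := 52 | P0:I, P1:M(52) | bus: none
[26] P1: load  L4 | P0:S(56), P1:S(56) | bus: none
[27] P0: store L5 := 40 | P0:M(40), P1:I | bus: BusRdX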